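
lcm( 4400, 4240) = 233200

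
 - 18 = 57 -75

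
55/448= 55/448 = 0.12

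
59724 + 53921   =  113645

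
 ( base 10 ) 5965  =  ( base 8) 13515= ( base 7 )23251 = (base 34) 55F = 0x174D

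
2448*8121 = 19880208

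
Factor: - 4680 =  - 2^3*3^2*5^1*13^1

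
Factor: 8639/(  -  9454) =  - 2^( -1)* 29^( -1 ) * 53^1 =-53/58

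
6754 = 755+5999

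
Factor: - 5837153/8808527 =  - 833879/1258361 = -13^( -1)*73^1*11423^1*96797^( - 1)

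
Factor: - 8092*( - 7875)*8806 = 2^3 * 3^2*5^3 * 7^3*17^3*37^1= 561157947000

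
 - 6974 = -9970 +2996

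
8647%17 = 11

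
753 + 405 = 1158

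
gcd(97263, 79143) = 3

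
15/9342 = 5/3114 = 0.00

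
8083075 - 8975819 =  - 892744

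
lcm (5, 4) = 20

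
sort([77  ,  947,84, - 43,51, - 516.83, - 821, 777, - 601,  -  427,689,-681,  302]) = [ - 821, - 681, - 601,-516.83, - 427, - 43,51,77,84 , 302,  689,777,947] 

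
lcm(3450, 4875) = 224250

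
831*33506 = 27843486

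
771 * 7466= 5756286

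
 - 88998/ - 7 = 12714 + 0/1 = 12714.00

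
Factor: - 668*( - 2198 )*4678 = 2^4*7^1*157^1*167^1*2339^1 = 6868538992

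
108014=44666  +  63348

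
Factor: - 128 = -2^7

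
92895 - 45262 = 47633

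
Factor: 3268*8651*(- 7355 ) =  - 2^2*5^1 * 19^1 * 41^1*43^1*211^1*1471^1 = - 207936647140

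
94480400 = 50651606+43828794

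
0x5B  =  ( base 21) 47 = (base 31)2t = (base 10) 91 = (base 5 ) 331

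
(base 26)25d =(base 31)1h7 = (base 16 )5d7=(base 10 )1495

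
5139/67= 5139/67  =  76.70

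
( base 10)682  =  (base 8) 1252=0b1010101010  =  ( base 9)837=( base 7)1663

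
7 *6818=47726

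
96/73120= 3/2285   =  0.00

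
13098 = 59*222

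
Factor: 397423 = 13^1* 19^1 * 1609^1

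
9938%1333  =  607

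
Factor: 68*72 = 2^5 * 3^2 * 17^1 = 4896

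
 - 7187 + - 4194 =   -  11381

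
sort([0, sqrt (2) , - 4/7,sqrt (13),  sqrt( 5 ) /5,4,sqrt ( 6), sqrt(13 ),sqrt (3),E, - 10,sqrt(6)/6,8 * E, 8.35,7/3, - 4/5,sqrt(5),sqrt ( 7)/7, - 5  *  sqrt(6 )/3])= [ - 10, - 5*sqrt(6)/3, - 4/5, - 4/7, 0,sqrt(7) /7 , sqrt(6 ) /6, sqrt(5 )/5,sqrt(2),sqrt(3 ), sqrt( 5),7/3,sqrt( 6),E, sqrt( 13),sqrt(13), 4,8.35, 8*E]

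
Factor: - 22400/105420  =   - 2^5 * 3^( - 1)* 5^1 * 251^( - 1) = - 160/753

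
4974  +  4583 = 9557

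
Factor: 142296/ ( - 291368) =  - 3^1*7^1*43^ (  -  1) = - 21/43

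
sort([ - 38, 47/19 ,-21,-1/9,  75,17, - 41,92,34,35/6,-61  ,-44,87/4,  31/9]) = [ - 61, - 44, - 41 ,-38 ,-21  ,-1/9,47/19, 31/9, 35/6,17, 87/4, 34, 75, 92]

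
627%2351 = 627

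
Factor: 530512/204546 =568/219  =  2^3*3^( - 1)*71^1*73^( - 1)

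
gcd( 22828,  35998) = 878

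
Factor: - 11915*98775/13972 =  - 1176904125/13972=- 2^( - 2 )*3^2*5^3*7^( - 1)*439^1*499^( - 1 )*2383^1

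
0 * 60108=0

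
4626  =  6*771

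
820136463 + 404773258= 1224909721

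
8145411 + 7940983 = 16086394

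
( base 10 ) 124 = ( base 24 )54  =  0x7C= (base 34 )3m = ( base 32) 3s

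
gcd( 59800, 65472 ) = 8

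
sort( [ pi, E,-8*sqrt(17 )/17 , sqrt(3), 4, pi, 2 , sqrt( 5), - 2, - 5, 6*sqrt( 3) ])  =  [ - 5,-2, - 8*sqrt( 17)/17,sqrt( 3 ),2, sqrt( 5) , E, pi,pi, 4,6*sqrt( 3) ] 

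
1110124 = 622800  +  487324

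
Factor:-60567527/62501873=-7^( - 1 )*29^ ( - 1)*307891^(-1 )*60567527^1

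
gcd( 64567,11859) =1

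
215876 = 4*53969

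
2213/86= 2213/86 = 25.73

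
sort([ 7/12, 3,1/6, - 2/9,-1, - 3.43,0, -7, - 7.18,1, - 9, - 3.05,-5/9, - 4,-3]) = [ - 9, - 7.18, - 7,  -  4, - 3.43 , - 3.05  , - 3, - 1, - 5/9, - 2/9, 0,1/6, 7/12,1, 3] 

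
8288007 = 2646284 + 5641723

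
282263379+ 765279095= 1047542474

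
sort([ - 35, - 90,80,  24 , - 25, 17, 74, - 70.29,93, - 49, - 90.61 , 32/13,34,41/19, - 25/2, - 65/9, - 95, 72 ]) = [ - 95,  -  90.61,-90 , - 70.29 , - 49, - 35,-25, - 25/2 , - 65/9,41/19, 32/13 , 17,24,34 , 72,74,80, 93 ] 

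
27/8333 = 27/8333 = 0.00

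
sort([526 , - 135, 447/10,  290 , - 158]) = [ - 158 ,-135,447/10, 290,526 ] 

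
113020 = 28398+84622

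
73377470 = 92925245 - 19547775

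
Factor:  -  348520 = -2^3*5^1*8713^1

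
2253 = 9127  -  6874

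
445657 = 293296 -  - 152361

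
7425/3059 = 2 + 1307/3059 = 2.43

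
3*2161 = 6483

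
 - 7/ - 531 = 7/531= 0.01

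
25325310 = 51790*489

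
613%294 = 25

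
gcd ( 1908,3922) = 106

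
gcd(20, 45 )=5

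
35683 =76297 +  - 40614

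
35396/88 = 402 + 5/22 = 402.23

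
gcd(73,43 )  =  1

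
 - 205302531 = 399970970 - 605273501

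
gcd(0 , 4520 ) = 4520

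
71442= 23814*3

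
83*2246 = 186418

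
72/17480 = 9/2185= 0.00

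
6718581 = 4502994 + 2215587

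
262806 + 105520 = 368326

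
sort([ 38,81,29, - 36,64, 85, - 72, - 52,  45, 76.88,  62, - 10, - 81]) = [ - 81, - 72, -52, - 36, - 10,  29,38, 45,62, 64,76.88,81, 85]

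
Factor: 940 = 2^2*5^1*  47^1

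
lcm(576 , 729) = 46656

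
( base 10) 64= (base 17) 3d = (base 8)100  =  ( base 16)40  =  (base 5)224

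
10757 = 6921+3836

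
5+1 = 6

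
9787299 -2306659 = 7480640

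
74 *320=23680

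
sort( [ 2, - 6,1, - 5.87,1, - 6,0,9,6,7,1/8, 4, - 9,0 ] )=[ - 9, - 6, - 6, - 5.87,  0,  0,1/8,1,1, 2, 4, 6,7,9] 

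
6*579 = 3474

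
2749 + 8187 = 10936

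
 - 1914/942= - 319/157=-  2.03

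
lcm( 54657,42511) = 382599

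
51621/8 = 6452 + 5/8 = 6452.62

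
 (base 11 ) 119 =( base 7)261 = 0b10001101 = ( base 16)8d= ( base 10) 141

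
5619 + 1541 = 7160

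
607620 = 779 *780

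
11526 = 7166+4360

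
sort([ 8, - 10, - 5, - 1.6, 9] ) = [  -  10, - 5, - 1.6, 8,9]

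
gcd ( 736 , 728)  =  8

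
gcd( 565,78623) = 1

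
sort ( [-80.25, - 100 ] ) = [  -  100,  -  80.25] 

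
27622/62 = 13811/31=445.52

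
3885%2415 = 1470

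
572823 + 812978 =1385801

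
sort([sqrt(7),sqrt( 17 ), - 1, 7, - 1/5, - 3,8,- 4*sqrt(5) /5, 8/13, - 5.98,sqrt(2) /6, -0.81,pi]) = [ - 5.98, - 3, - 4*sqrt( 5) /5 , - 1, - 0.81, - 1/5, sqrt(2)/6, 8/13,sqrt( 7),  pi, sqrt(17) , 7,8]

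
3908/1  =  3908 = 3908.00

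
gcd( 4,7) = 1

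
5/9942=5/9942 = 0.00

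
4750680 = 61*77880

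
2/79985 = 2/79985 = 0.00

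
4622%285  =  62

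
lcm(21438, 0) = 0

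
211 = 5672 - 5461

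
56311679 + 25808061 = 82119740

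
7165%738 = 523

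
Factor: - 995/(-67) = 5^1 * 67^( - 1 ) * 199^1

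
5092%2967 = 2125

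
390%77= 5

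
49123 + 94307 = 143430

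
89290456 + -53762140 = 35528316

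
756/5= 151 + 1/5 = 151.20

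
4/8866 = 2/4433  =  0.00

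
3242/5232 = 1621/2616 =0.62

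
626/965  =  626/965 = 0.65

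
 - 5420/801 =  - 7+187/801 = -6.77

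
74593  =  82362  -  7769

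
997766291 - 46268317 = 951497974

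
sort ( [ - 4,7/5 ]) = [ - 4, 7/5 ] 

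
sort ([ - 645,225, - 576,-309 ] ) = [ - 645,-576,-309, 225 ] 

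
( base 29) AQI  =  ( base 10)9182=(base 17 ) 1ed2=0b10001111011110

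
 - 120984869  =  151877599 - 272862468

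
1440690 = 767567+673123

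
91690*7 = 641830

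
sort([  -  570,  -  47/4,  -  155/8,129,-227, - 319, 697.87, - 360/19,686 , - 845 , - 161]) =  [-845, - 570,  -  319, - 227,  -  161, - 155/8,- 360/19, - 47/4, 129,686,697.87]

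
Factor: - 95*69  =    -  6555 = - 3^1*5^1*19^1*23^1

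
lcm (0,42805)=0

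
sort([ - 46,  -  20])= [-46, - 20]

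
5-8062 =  - 8057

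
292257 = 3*97419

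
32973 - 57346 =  - 24373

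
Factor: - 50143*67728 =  - 3396085104 =- 2^4*3^1*17^1*  41^1  *83^1*1223^1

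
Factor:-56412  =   - 2^2*3^2*1567^1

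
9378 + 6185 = 15563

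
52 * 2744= 142688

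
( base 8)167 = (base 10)119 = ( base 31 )3q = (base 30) 3T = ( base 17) 70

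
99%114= 99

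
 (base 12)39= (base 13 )36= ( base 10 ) 45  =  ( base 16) 2D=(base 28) 1H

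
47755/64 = 47755/64=746.17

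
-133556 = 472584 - 606140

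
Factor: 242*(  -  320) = -2^7*5^1*11^2 = - 77440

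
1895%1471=424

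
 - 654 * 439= - 287106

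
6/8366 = 3/4183  =  0.00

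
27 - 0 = 27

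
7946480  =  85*93488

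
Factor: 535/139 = 5^1*  107^1*139^( - 1 ) 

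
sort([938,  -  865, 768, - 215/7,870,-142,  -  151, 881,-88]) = [ - 865,-151, - 142,-88, - 215/7, 768, 870,881, 938] 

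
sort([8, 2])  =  [2, 8 ]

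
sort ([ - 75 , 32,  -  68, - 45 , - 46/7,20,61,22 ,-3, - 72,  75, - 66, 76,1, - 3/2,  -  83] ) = [  -  83,-75, - 72, - 68, - 66, - 45, -46/7, - 3,  -  3/2,  1,20, 22,32,61,75, 76]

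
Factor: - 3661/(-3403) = 7^1*41^ ( - 1)*83^( - 1 )*523^1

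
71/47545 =71/47545 = 0.00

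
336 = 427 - 91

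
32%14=4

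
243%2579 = 243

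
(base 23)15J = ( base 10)663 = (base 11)553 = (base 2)1010010111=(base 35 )ix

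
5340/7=762 + 6/7 = 762.86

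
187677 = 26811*7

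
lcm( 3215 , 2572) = 12860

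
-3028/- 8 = 378+ 1/2 = 378.50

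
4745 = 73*65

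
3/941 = 3/941 = 0.00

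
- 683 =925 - 1608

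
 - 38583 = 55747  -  94330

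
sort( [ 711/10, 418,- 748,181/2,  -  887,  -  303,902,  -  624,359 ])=[ - 887, - 748, - 624, - 303,711/10,181/2, 359, 418,  902 ]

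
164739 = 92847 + 71892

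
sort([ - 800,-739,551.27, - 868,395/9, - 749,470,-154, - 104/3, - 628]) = [ - 868, - 800,-749,-739,-628, - 154,- 104/3, 395/9,470,  551.27]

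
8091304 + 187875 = 8279179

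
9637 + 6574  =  16211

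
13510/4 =6755/2 = 3377.50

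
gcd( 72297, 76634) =1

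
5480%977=595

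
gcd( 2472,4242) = 6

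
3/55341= 1/18447 = 0.00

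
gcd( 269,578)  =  1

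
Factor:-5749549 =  - 13^3*2617^1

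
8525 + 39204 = 47729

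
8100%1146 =78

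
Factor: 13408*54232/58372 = 2^6* 419^1*6779^1*14593^ (-1) = 181785664/14593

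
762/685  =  1 + 77/685  =  1.11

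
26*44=1144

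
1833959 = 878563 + 955396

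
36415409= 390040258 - 353624849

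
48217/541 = 89 +68/541 = 89.13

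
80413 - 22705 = 57708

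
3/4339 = 3/4339 = 0.00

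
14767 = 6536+8231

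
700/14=50 = 50.00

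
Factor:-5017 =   -  29^1*173^1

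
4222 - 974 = 3248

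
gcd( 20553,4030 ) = 403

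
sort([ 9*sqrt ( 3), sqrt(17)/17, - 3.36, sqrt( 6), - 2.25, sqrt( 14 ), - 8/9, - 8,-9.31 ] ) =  [-9.31, - 8, -3.36, - 2.25, - 8/9, sqrt(17)/17,sqrt(6),sqrt(14),9*sqrt( 3 ) ] 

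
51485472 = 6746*7632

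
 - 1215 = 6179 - 7394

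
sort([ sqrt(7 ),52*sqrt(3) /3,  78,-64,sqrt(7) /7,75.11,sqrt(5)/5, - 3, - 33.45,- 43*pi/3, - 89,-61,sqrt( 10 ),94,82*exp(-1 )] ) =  [ - 89, - 64, - 61, - 43*pi/3, - 33.45, - 3, sqrt (7) /7,sqrt(5 ) /5, sqrt(7 ),sqrt(10),52*sqrt(3) /3 , 82*exp( - 1),75.11,78,94]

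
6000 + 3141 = 9141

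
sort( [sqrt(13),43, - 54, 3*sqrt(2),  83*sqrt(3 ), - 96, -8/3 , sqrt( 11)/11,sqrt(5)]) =[ - 96, - 54, - 8/3,sqrt( 11 ) /11, sqrt( 5 ),sqrt ( 13),3*sqrt(2),43, 83 * sqrt(3) ] 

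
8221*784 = 6445264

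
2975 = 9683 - 6708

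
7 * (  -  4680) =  - 32760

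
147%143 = 4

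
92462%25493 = 15983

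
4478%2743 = 1735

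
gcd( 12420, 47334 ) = 138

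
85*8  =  680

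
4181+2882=7063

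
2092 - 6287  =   - 4195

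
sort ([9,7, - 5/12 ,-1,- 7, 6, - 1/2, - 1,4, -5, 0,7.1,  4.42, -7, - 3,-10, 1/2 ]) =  [ - 10, -7, - 7,  -  5,-3,-1, - 1,- 1/2 ,-5/12, 0,1/2,  4,  4.42, 6, 7,7.1, 9]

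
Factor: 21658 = 2^1 * 7^2*13^1 * 17^1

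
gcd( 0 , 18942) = 18942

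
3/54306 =1/18102 = 0.00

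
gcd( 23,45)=1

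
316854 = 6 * 52809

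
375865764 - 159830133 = 216035631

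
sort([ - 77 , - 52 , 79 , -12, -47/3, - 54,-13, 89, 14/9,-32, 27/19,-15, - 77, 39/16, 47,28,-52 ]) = [- 77, - 77, - 54,-52, - 52,-32,-47/3, - 15, - 13,-12,  27/19, 14/9, 39/16,  28,47,79,  89]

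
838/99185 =838/99185  =  0.01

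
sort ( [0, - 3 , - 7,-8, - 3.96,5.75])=[-8,-7,-3.96,  -  3,0,5.75]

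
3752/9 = 416 + 8/9=416.89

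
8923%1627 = 788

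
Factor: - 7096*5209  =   - 2^3*887^1*5209^1 = - 36963064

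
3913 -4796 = -883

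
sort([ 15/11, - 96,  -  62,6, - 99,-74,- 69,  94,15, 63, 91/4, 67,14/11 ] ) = [ - 99, - 96, - 74,-69,-62, 14/11, 15/11,6,  15 , 91/4, 63, 67, 94] 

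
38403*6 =230418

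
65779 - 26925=38854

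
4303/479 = 4303/479 = 8.98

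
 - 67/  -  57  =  67/57= 1.18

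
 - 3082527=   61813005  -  64895532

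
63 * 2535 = 159705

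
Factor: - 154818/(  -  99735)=2^1*3^2*5^(  -  1)*47^1*109^(-1) = 846/545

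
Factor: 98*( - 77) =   -  2^1*7^3*11^1 = - 7546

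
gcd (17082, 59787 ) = 8541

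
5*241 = 1205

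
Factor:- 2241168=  - 2^4* 3^1*46691^1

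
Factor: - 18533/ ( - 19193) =17^( - 1)*43^1*431^1*1129^( - 1) 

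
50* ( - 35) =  - 1750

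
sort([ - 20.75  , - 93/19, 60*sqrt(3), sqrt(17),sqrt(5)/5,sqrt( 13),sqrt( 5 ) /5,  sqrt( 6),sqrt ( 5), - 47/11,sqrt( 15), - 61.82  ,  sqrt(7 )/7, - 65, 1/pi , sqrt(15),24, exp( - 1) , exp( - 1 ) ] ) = [ - 65 , - 61.82, - 20.75, - 93/19, - 47/11,1/pi,exp( - 1),  exp( - 1),  sqrt(7)/7,  sqrt( 5)/5, sqrt( 5)/5,sqrt( 5), sqrt(6), sqrt( 13), sqrt( 15),sqrt( 15) , sqrt(17),24,  60*sqrt ( 3)]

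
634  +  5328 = 5962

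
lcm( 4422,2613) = 57486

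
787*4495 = 3537565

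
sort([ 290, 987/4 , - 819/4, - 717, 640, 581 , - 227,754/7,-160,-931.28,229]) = [ - 931.28,- 717 , - 227, - 819/4 , - 160, 754/7, 229, 987/4, 290, 581 , 640]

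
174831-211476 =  - 36645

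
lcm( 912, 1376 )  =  78432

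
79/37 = 79/37 = 2.14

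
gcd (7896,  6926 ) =2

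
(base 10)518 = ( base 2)1000000110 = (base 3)201012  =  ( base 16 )206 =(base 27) J5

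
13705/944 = 13705/944 = 14.52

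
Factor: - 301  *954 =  - 287154= - 2^1*3^2 * 7^1*43^1*53^1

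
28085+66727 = 94812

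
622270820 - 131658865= 490611955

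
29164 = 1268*23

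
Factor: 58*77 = 4466 = 2^1*7^1*11^1*29^1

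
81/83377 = 81/83377   =  0.00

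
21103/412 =51 + 91/412 = 51.22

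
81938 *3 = 245814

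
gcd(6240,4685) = 5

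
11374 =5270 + 6104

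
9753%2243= 781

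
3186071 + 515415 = 3701486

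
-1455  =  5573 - 7028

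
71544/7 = 71544/7 = 10220.57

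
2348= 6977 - 4629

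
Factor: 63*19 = 1197 = 3^2 * 7^1*19^1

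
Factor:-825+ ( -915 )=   -  1740=- 2^2*3^1*5^1*29^1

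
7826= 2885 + 4941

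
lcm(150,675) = 1350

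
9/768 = 3/256 = 0.01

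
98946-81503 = 17443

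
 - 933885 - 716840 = -1650725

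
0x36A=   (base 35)OY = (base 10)874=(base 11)725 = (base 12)60A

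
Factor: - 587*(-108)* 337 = 2^2*3^3*337^1*587^1 = 21364452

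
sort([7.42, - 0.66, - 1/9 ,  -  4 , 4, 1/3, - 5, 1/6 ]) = [ - 5, - 4, - 0.66, - 1/9, 1/6, 1/3,4, 7.42]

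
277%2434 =277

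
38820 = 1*38820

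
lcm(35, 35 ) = 35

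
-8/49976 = -1 + 6246/6247 = - 0.00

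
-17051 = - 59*289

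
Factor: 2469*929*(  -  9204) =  - 21111224004 =- 2^2*3^2 * 13^1*59^1*823^1 * 929^1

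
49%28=21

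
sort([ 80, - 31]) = [ - 31 , 80] 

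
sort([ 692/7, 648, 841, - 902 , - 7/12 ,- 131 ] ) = [ - 902,-131, - 7/12, 692/7,648, 841 ] 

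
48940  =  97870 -48930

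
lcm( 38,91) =3458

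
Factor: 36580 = 2^2 * 5^1*31^1*59^1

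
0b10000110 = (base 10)134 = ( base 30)4e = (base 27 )4q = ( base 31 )4a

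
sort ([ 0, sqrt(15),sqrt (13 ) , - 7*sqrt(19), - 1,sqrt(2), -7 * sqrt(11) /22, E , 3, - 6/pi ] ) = [ - 7*sqrt( 19 ) , - 6/pi, - 7 * sqrt( 11) /22, - 1, 0, sqrt ( 2),E, 3,sqrt( 13), sqrt(15)] 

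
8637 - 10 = 8627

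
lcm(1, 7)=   7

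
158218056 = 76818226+81399830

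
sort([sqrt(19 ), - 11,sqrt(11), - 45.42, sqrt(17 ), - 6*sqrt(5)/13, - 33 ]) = [-45.42, - 33,- 11, - 6*sqrt(5 ) /13, sqrt (11) , sqrt(17),sqrt( 19 ) ]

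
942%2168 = 942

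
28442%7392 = 6266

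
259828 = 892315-632487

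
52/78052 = 1/1501=0.00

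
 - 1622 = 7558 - 9180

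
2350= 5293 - 2943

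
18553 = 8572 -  - 9981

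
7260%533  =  331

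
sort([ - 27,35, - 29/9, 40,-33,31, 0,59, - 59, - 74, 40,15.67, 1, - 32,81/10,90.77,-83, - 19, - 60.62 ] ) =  [ - 83, - 74,-60.62, - 59, - 33, - 32 , - 27, - 19,-29/9,0, 1,  81/10,15.67,31, 35,40,  40,59,90.77]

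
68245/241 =283 + 42/241 = 283.17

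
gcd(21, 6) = 3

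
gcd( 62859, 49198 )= 1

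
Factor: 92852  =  2^2*139^1 * 167^1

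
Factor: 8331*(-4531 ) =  - 3^1*23^1*197^1*2777^1 = - 37747761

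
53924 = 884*61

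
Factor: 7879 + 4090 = 11969^1=11969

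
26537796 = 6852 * 3873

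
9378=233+9145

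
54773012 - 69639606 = -14866594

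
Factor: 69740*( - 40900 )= - 2852366000 = - 2^4*5^3*11^1*317^1*409^1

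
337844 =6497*52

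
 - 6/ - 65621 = 6/65621  =  0.00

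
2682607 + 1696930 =4379537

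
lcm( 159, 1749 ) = 1749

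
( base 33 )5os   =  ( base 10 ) 6265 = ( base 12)3761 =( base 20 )fd5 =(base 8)14171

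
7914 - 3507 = 4407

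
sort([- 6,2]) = [ - 6, 2 ] 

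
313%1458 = 313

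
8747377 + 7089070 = 15836447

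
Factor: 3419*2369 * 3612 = 29255794932 = 2^2*3^1*7^1*13^1*23^1*43^1* 103^1 *263^1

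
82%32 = 18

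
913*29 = 26477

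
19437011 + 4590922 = 24027933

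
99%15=9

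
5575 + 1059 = 6634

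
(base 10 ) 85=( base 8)125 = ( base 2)1010101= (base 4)1111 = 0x55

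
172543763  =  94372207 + 78171556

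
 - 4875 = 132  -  5007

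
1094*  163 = 178322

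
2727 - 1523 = 1204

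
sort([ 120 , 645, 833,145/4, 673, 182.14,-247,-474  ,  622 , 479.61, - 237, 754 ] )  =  [ - 474,-247, - 237,145/4,120,182.14, 479.61, 622, 645, 673,754,  833 ] 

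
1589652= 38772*41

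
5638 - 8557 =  - 2919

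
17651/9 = 1961 + 2/9 = 1961.22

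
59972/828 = 72 + 89/207 = 72.43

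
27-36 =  - 9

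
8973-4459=4514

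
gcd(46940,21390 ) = 10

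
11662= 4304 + 7358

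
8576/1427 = 8576/1427 = 6.01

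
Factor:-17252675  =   - 5^2*11^1 * 43^1*1459^1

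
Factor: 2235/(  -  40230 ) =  - 2^( - 1) * 3^(-2) = -1/18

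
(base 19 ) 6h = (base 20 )6B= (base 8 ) 203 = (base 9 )155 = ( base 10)131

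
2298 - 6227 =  - 3929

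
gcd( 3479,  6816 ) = 71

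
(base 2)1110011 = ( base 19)61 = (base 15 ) 7a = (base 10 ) 115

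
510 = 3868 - 3358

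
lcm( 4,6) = 12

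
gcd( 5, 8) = 1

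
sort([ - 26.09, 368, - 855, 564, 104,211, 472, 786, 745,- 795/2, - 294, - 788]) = [-855, - 788,  -  795/2,  -  294,- 26.09, 104,211, 368, 472,564,745, 786]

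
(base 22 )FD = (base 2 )101010111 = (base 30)BD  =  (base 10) 343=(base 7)1000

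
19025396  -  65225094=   -  46199698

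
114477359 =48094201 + 66383158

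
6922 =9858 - 2936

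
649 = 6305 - 5656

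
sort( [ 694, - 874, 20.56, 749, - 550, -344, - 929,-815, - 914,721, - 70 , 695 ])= [  -  929, - 914, - 874 , - 815, - 550,- 344, - 70, 20.56,  694, 695, 721, 749 ] 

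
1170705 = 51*22955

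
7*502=3514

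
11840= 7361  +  4479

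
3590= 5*718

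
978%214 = 122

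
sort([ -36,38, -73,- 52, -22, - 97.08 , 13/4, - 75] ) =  [ - 97.08,-75,- 73, - 52, - 36, - 22 , 13/4 , 38] 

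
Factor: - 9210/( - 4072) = 4605/2036=   2^ ( - 2) * 3^1*5^1 * 307^1*509^ ( - 1 )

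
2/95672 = 1/47836 = 0.00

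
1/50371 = 1/50371=0.00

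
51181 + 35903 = 87084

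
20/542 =10/271 =0.04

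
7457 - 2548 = 4909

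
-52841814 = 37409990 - 90251804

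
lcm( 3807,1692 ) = 15228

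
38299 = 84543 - 46244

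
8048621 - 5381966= 2666655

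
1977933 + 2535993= 4513926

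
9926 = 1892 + 8034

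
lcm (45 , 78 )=1170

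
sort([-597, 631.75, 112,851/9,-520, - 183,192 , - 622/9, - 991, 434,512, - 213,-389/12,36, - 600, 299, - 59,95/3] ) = [ - 991, - 600, - 597 , - 520, - 213 , - 183,  -  622/9 , - 59, - 389/12, 95/3, 36 , 851/9, 112, 192,  299,434, 512 , 631.75 ] 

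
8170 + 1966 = 10136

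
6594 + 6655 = 13249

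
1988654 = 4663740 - 2675086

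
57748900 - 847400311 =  - 789651411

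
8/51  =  8/51  =  0.16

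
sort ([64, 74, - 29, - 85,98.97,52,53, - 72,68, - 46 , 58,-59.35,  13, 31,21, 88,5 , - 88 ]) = [ - 88,-85, - 72, - 59.35,-46, - 29, 5, 13, 21, 31,52, 53 , 58 , 64 , 68,74,88, 98.97]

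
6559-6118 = 441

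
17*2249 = 38233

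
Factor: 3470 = 2^1* 5^1* 347^1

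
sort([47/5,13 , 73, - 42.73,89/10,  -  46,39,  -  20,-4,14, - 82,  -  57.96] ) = [-82,-57.96, - 46 , - 42.73, - 20,  -  4,89/10,47/5,13,14,  39, 73]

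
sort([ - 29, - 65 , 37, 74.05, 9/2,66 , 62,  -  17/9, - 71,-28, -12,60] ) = [ - 71,-65, - 29,-28, - 12, - 17/9, 9/2,37, 60,62, 66, 74.05 ]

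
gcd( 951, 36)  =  3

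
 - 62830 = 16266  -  79096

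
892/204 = 4+ 19/51 = 4.37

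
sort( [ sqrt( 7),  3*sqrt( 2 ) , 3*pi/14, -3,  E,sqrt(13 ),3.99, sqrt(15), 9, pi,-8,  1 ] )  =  [ - 8, - 3, 3*pi/14,1, sqrt( 7 ), E, pi,sqrt( 13), sqrt( 15 ),3.99, 3*sqrt( 2), 9 ]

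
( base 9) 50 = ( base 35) 1a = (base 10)45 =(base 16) 2d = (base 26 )1J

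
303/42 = 7+3/14 = 7.21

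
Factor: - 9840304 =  - 2^4*615019^1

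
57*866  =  49362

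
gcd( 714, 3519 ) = 51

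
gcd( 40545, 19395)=45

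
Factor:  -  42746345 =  - 5^1*239^1 *35771^1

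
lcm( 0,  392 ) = 0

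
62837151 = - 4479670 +67316821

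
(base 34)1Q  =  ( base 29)22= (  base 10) 60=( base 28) 24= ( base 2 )111100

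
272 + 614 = 886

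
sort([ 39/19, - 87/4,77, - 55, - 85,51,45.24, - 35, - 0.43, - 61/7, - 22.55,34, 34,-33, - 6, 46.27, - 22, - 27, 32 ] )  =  [  -  85 , - 55,-35, -33, - 27, - 22.55,-22, - 87/4, - 61/7,-6,- 0.43, 39/19,32,34, 34, 45.24,46.27, 51, 77]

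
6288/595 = 10+ 338/595 = 10.57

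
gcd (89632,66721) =1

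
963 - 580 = 383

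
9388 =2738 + 6650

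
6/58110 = 1/9685 = 0.00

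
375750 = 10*37575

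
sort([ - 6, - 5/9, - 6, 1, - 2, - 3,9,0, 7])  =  [-6, - 6, - 3, - 2, - 5/9, 0,1, 7, 9]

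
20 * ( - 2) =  - 40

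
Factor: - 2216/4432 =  - 1/2 =- 2^( - 1)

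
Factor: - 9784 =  - 2^3*1223^1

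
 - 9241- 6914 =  - 16155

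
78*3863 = 301314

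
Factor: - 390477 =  - 3^1 *73^1*1783^1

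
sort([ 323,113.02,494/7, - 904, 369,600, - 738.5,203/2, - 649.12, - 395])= [ - 904,  -  738.5, - 649.12, - 395, 494/7, 203/2,113.02,323, 369,600]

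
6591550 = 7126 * 925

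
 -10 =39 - 49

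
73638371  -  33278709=40359662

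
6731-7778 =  - 1047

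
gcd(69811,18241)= 1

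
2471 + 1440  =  3911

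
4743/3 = 1581 = 1581.00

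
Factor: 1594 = 2^1 * 797^1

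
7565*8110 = 61352150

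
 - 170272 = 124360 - 294632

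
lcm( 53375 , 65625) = 4003125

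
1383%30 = 3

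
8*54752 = 438016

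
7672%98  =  28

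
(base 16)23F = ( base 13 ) 353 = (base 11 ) 483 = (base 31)ih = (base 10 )575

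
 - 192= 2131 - 2323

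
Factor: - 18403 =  - 7^1*11^1*239^1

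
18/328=9/164 = 0.05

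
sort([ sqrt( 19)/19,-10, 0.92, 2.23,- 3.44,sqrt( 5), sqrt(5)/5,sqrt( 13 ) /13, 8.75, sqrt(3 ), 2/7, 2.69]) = [-10,-3.44,sqrt( 19 )/19,sqrt( 13)/13,2/7,sqrt( 5)/5, 0.92, sqrt( 3 ),2.23 , sqrt( 5), 2.69, 8.75] 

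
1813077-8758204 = -6945127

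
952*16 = 15232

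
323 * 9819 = 3171537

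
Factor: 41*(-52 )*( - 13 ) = 27716 = 2^2*13^2 *41^1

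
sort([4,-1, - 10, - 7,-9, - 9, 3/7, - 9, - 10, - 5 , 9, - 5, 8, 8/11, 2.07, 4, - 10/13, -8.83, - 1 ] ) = [ - 10, - 10, - 9, - 9, - 9, - 8.83, - 7, - 5, - 5, - 1, - 1, - 10/13,3/7, 8/11, 2.07 , 4, 4, 8, 9 ] 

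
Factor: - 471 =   -  3^1 * 157^1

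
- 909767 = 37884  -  947651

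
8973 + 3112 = 12085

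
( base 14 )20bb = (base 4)1120111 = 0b1011000010101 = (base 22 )BEL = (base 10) 5653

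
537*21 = 11277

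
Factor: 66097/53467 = 127^( - 1 )*157^1 = 157/127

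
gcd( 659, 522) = 1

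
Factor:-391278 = -2^1*3^1*65213^1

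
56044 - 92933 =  - 36889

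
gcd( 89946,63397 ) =1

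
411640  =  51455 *8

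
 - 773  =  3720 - 4493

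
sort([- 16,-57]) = [ - 57,- 16 ]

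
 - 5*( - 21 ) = 105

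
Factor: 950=2^1*5^2*19^1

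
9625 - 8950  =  675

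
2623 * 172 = 451156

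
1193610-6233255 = - 5039645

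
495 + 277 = 772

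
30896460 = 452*68355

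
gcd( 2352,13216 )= 112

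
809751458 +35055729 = 844807187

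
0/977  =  0 = 0.00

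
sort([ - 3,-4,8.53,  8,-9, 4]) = [ - 9,-4, - 3,4,8,  8.53]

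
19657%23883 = 19657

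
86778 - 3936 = 82842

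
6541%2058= 367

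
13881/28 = 1983/4 = 495.75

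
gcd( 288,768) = 96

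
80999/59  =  80999/59 = 1372.86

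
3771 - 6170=- 2399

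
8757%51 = 36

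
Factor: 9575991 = 3^2 * 1063999^1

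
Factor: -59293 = -13^1*4561^1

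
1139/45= 25+14/45 = 25.31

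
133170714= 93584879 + 39585835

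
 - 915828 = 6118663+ - 7034491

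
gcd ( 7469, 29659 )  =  7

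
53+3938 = 3991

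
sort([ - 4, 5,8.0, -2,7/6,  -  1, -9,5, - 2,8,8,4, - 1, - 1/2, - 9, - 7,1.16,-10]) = [ -10, -9,-9, - 7,  -  4,-2, - 2,-1, - 1, - 1/2, 1.16,7/6,4 , 5,  5 , 8.0, 8,8 ] 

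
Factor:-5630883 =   -  3^1*23^1*79^1*1033^1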